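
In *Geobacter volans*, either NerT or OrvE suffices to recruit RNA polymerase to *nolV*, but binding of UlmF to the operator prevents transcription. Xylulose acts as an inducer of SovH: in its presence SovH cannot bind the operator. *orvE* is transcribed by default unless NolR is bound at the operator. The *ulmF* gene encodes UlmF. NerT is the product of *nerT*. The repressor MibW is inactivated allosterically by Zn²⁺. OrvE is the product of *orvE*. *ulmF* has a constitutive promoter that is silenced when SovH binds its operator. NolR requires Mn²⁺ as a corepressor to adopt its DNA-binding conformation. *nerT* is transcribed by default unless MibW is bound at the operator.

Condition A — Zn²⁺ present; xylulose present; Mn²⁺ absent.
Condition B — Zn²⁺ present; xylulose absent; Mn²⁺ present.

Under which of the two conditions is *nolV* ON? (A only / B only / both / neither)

Condition A:
Zn²⁺ is present, so MibW is inactive.
With no repressor bound, *nerT* is transcribed.
So NerT is produced and active.
Xylulose is present, so SovH is inactive.
With no repressor bound, *ulmF* is transcribed.
So UlmF is produced and active.
Mn²⁺ is absent, so NolR is inactive.
With no repressor bound, *orvE* is transcribed.
So OrvE is produced and active.
With repressor UlmF bound, *nolV* is not transcribed.
→ *nolV* is OFF in A.
Condition B:
Zn²⁺ is present, so MibW is inactive.
With no repressor bound, *nerT* is transcribed.
So NerT is produced and active.
Xylulose is absent, so SovH is active.
With repressor SovH bound, *ulmF* is not transcribed.
So UlmF is not produced.
Mn²⁺ is present, so NolR is active.
With repressor NolR bound, *orvE* is not transcribed.
So OrvE is not produced.
Activator NerT is present, so *nolV* is transcribed.
→ *nolV* is ON in B.

B only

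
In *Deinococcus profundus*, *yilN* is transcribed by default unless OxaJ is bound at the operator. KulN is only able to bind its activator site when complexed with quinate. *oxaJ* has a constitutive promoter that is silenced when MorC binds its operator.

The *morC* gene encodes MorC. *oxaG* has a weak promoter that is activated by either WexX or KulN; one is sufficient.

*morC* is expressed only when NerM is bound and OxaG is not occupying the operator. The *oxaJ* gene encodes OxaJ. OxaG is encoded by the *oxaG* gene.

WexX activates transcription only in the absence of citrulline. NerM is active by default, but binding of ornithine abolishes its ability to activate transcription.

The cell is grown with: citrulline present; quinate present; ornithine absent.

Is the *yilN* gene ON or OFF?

OFF

Citrulline is present, so WexX is inactive.
Quinate is present, so KulN is active.
Activator KulN is present, so *oxaG* is transcribed.
So OxaG is produced and active.
Ornithine is absent, so NerM is active.
With repressor OxaG bound, *morC* is not transcribed.
So MorC is not produced.
With no repressor bound, *oxaJ* is transcribed.
So OxaJ is produced and active.
With repressor OxaJ bound, *yilN* is not transcribed.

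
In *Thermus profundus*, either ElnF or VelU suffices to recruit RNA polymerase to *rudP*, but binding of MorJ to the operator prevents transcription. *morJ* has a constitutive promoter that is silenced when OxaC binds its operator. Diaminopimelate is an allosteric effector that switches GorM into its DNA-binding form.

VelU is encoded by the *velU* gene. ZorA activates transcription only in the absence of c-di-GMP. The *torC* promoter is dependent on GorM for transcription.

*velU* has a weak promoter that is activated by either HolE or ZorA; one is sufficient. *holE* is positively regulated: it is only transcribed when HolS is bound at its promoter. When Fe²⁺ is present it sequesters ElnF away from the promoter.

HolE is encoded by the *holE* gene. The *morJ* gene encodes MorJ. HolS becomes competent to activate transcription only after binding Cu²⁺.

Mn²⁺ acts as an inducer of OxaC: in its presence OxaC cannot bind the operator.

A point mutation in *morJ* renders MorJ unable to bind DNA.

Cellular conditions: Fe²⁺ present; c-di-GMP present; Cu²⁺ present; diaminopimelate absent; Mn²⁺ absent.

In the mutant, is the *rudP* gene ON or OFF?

Fe²⁺ is present, so ElnF is inactive.
Cu²⁺ is present, so HolS is active.
No repressor is bound and HolS is active, so *holE* is transcribed.
So HolE is produced and active.
c-di-GMP is present, so ZorA is inactive.
Activator HolE is present, so *velU* is transcribed.
So VelU is produced and active.
MorJ is non-functional in this strain, so it has no effect.
Activator VelU is present, so *rudP* is transcribed.

ON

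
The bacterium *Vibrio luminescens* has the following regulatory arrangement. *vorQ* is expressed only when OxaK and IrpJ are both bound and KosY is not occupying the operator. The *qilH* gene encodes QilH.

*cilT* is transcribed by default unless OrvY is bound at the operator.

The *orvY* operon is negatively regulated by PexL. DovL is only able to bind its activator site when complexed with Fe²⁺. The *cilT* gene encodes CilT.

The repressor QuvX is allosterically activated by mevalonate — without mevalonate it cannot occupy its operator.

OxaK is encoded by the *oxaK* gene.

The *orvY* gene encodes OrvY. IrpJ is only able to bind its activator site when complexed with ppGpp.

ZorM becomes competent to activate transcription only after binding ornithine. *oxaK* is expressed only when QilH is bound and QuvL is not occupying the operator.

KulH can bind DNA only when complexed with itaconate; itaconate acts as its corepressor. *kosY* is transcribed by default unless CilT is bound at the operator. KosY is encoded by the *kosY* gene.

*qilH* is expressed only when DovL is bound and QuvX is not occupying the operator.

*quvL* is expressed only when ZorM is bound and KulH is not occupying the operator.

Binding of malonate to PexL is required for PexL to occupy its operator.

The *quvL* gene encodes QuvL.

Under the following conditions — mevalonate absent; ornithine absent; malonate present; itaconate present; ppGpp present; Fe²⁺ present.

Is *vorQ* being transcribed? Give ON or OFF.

Ornithine is absent, so ZorM is inactive.
Itaconate is present, so KulH is active.
With repressor KulH bound, *quvL* is not transcribed.
So QuvL is not produced.
Mevalonate is absent, so QuvX is inactive.
Fe²⁺ is present, so DovL is active.
No repressor is bound and DovL is active, so *qilH* is transcribed.
So QilH is produced and active.
No repressor is bound and QilH is active, so *oxaK* is transcribed.
So OxaK is produced and active.
Malonate is present, so PexL is active.
With repressor PexL bound, *orvY* is not transcribed.
So OrvY is not produced.
With no repressor bound, *cilT* is transcribed.
So CilT is produced and active.
With repressor CilT bound, *kosY* is not transcribed.
So KosY is not produced.
ppGpp is present, so IrpJ is active.
No repressor is bound and OxaK and IrpJ are active, so *vorQ* is transcribed.

ON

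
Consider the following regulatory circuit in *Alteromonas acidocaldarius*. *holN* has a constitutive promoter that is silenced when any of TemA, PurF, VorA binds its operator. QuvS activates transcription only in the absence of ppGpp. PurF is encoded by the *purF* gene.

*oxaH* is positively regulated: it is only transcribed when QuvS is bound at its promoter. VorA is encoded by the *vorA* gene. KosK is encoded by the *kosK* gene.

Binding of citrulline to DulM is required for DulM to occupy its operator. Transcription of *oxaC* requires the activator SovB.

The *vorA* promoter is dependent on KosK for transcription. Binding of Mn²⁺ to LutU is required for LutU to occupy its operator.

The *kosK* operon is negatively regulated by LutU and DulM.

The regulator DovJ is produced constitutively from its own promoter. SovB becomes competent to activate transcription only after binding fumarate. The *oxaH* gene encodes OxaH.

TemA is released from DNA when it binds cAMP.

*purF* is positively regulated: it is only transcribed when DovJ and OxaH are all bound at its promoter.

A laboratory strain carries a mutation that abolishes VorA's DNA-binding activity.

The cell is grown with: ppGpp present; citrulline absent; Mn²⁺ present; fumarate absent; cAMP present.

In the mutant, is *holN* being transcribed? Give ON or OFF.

cAMP is present, so TemA is inactive.
DovJ is produced constitutively and is active.
ppGpp is present, so QuvS is inactive.
Required activator QuvS is absent, so *oxaH* is not transcribed.
So OxaH is not produced.
Required activator OxaH is absent, so *purF* is not transcribed.
So PurF is not produced.
VorA is non-functional in this strain, so it has no effect.
With no repressor bound, *holN* is transcribed.

ON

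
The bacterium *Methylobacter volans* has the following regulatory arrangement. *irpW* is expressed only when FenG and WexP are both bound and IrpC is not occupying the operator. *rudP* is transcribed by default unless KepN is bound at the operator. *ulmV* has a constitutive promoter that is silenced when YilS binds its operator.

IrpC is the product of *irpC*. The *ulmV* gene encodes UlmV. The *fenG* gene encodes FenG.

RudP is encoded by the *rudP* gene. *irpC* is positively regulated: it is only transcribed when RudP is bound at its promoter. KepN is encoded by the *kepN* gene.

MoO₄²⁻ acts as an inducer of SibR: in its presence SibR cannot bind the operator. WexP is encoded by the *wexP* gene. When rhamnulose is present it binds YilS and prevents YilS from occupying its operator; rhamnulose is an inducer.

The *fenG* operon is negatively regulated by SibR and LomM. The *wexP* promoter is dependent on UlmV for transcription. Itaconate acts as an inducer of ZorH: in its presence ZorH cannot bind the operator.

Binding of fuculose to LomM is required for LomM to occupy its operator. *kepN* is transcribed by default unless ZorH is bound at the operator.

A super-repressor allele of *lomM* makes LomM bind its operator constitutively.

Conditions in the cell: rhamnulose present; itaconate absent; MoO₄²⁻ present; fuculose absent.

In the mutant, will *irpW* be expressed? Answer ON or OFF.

Itaconate is absent, so ZorH is active.
With repressor ZorH bound, *kepN* is not transcribed.
So KepN is not produced.
With no repressor bound, *rudP* is transcribed.
So RudP is produced and active.
No repressor is bound and RudP is active, so *irpC* is transcribed.
So IrpC is produced and active.
MoO₄²⁻ is present, so SibR is inactive.
LomM is constitutively active in this strain.
With repressor LomM bound, *fenG* is not transcribed.
So FenG is not produced.
Rhamnulose is present, so YilS is inactive.
With no repressor bound, *ulmV* is transcribed.
So UlmV is produced and active.
No repressor is bound and UlmV is active, so *wexP* is transcribed.
So WexP is produced and active.
With repressor IrpC bound, *irpW* is not transcribed.

OFF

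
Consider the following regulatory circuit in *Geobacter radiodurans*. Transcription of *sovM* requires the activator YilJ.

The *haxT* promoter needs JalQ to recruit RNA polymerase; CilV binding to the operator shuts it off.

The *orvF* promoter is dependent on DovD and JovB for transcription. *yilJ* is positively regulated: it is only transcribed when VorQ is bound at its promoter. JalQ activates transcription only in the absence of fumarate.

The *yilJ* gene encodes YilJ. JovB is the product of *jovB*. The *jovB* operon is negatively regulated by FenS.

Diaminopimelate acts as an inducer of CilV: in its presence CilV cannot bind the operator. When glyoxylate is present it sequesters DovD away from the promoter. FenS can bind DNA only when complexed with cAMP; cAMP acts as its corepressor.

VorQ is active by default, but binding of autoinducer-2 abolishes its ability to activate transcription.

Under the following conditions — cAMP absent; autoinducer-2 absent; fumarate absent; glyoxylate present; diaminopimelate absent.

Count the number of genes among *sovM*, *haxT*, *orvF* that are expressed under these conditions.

Autoinducer-2 is absent, so VorQ is active.
No repressor is bound and VorQ is active, so *yilJ* is transcribed.
So YilJ is produced and active.
No repressor is bound and YilJ is active, so *sovM* is transcribed.
→ *sovM* is ON.
Diaminopimelate is absent, so CilV is active.
Fumarate is absent, so JalQ is active.
With repressor CilV bound, *haxT* is not transcribed.
→ *haxT* is OFF.
Glyoxylate is present, so DovD is inactive.
cAMP is absent, so FenS is inactive.
With no repressor bound, *jovB* is transcribed.
So JovB is produced and active.
Required activator DovD is absent, so *orvF* is not transcribed.
→ *orvF* is OFF.
1 of the 3 genes is transcribed.

1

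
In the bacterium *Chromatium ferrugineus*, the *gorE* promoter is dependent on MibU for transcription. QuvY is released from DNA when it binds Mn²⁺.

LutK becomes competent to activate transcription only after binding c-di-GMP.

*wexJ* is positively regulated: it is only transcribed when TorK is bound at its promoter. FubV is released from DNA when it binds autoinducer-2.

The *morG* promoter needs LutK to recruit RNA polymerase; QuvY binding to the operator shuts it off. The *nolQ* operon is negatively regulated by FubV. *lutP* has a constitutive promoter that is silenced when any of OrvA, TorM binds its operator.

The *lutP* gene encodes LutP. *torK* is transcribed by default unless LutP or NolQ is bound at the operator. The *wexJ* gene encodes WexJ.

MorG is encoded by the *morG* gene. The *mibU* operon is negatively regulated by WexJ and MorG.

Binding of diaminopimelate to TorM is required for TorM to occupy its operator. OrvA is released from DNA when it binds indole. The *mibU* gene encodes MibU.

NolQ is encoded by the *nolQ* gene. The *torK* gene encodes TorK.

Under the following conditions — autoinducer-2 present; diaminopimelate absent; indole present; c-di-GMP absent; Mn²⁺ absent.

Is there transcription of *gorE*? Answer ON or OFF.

Indole is present, so OrvA is inactive.
Diaminopimelate is absent, so TorM is inactive.
With no repressor bound, *lutP* is transcribed.
So LutP is produced and active.
Autoinducer-2 is present, so FubV is inactive.
With no repressor bound, *nolQ* is transcribed.
So NolQ is produced and active.
With repressor LutP bound, *torK* is not transcribed.
So TorK is not produced.
Required activator TorK is absent, so *wexJ* is not transcribed.
So WexJ is not produced.
Mn²⁺ is absent, so QuvY is active.
c-di-GMP is absent, so LutK is inactive.
With repressor QuvY bound, *morG* is not transcribed.
So MorG is not produced.
With no repressor bound, *mibU* is transcribed.
So MibU is produced and active.
No repressor is bound and MibU is active, so *gorE* is transcribed.

ON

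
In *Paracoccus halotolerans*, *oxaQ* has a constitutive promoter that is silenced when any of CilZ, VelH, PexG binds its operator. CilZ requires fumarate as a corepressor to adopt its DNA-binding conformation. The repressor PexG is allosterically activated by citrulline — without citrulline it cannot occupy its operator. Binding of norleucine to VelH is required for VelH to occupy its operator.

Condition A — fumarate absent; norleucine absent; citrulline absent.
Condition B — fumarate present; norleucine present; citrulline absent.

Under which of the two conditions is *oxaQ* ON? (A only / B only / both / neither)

A only

Condition A:
Fumarate is absent, so CilZ is inactive.
Norleucine is absent, so VelH is inactive.
Citrulline is absent, so PexG is inactive.
With no repressor bound, *oxaQ* is transcribed.
→ *oxaQ* is ON in A.
Condition B:
Fumarate is present, so CilZ is active.
Norleucine is present, so VelH is active.
Citrulline is absent, so PexG is inactive.
With repressor CilZ bound, *oxaQ* is not transcribed.
→ *oxaQ* is OFF in B.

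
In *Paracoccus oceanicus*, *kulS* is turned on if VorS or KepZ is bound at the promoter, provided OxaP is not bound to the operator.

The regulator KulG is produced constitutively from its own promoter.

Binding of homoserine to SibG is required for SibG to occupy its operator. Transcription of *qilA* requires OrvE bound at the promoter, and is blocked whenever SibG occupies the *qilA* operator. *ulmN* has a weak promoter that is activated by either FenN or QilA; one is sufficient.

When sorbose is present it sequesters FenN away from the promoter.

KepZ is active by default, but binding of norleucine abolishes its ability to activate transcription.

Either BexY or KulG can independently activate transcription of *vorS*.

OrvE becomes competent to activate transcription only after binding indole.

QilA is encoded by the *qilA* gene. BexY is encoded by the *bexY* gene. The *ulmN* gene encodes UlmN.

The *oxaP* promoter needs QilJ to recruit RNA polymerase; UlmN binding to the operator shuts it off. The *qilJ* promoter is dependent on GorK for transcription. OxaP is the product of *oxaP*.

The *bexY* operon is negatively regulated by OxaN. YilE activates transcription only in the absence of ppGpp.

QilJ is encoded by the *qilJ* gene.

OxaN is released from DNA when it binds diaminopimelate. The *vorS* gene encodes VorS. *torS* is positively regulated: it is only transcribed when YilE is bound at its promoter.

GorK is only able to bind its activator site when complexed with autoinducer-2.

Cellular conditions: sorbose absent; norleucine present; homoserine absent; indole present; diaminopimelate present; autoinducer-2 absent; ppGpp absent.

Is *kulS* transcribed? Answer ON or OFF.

Autoinducer-2 is absent, so GorK is inactive.
Required activator GorK is absent, so *qilJ* is not transcribed.
So QilJ is not produced.
Sorbose is absent, so FenN is active.
Indole is present, so OrvE is active.
Homoserine is absent, so SibG is inactive.
No repressor is bound and OrvE is active, so *qilA* is transcribed.
So QilA is produced and active.
Activator FenN is present, so *ulmN* is transcribed.
So UlmN is produced and active.
With repressor UlmN bound, *oxaP* is not transcribed.
So OxaP is not produced.
Diaminopimelate is present, so OxaN is inactive.
With no repressor bound, *bexY* is transcribed.
So BexY is produced and active.
KulG is produced constitutively and is active.
Activator BexY is present, so *vorS* is transcribed.
So VorS is produced and active.
Norleucine is present, so KepZ is inactive.
Activator VorS is present, so *kulS* is transcribed.

ON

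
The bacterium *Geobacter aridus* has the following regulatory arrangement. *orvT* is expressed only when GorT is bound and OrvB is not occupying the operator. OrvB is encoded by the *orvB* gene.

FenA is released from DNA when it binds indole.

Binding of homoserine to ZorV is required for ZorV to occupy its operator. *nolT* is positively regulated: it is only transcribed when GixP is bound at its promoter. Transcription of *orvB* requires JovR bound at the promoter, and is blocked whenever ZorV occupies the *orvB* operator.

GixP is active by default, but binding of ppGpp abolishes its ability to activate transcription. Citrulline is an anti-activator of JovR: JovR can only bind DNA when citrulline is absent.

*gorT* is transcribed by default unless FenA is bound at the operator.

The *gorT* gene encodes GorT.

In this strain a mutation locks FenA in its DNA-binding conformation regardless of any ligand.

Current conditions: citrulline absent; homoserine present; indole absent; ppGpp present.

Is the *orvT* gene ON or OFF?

Homoserine is present, so ZorV is active.
Citrulline is absent, so JovR is active.
With repressor ZorV bound, *orvB* is not transcribed.
So OrvB is not produced.
FenA is constitutively active in this strain.
With repressor FenA bound, *gorT* is not transcribed.
So GorT is not produced.
Required activator GorT is absent, so *orvT* is not transcribed.

OFF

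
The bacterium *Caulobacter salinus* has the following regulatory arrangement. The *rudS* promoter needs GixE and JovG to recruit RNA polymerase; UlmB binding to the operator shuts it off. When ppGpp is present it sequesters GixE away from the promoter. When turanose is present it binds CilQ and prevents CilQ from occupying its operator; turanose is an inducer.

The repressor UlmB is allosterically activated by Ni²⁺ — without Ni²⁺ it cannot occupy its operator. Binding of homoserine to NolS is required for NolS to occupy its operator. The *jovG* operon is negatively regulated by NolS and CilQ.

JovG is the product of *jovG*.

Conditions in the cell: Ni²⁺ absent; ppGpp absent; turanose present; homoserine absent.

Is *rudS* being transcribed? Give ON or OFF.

Ni²⁺ is absent, so UlmB is inactive.
ppGpp is absent, so GixE is active.
Homoserine is absent, so NolS is inactive.
Turanose is present, so CilQ is inactive.
With no repressor bound, *jovG* is transcribed.
So JovG is produced and active.
No repressor is bound and GixE and JovG are active, so *rudS* is transcribed.

ON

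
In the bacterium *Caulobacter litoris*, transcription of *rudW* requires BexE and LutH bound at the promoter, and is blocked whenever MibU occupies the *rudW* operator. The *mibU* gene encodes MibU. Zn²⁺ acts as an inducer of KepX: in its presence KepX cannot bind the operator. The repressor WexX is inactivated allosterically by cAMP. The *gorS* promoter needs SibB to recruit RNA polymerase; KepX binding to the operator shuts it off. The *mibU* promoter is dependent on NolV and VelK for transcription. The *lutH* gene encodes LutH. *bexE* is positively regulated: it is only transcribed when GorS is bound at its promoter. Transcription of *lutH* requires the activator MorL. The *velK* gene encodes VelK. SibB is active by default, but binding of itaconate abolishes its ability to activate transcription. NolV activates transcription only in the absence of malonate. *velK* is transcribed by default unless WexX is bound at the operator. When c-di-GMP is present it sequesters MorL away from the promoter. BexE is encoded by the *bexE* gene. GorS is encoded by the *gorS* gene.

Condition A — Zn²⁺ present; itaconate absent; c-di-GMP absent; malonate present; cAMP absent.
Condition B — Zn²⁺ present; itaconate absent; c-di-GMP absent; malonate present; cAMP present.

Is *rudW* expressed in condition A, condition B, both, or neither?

both

Condition A:
Zn²⁺ is present, so KepX is inactive.
Itaconate is absent, so SibB is active.
No repressor is bound and SibB is active, so *gorS* is transcribed.
So GorS is produced and active.
No repressor is bound and GorS is active, so *bexE* is transcribed.
So BexE is produced and active.
c-di-GMP is absent, so MorL is active.
No repressor is bound and MorL is active, so *lutH* is transcribed.
So LutH is produced and active.
Malonate is present, so NolV is inactive.
cAMP is absent, so WexX is active.
With repressor WexX bound, *velK* is not transcribed.
So VelK is not produced.
Required activator NolV is absent, so *mibU* is not transcribed.
So MibU is not produced.
No repressor is bound and BexE and LutH are active, so *rudW* is transcribed.
→ *rudW* is ON in A.
Condition B:
Zn²⁺ is present, so KepX is inactive.
Itaconate is absent, so SibB is active.
No repressor is bound and SibB is active, so *gorS* is transcribed.
So GorS is produced and active.
No repressor is bound and GorS is active, so *bexE* is transcribed.
So BexE is produced and active.
c-di-GMP is absent, so MorL is active.
No repressor is bound and MorL is active, so *lutH* is transcribed.
So LutH is produced and active.
Malonate is present, so NolV is inactive.
cAMP is present, so WexX is inactive.
With no repressor bound, *velK* is transcribed.
So VelK is produced and active.
Required activator NolV is absent, so *mibU* is not transcribed.
So MibU is not produced.
No repressor is bound and BexE and LutH are active, so *rudW* is transcribed.
→ *rudW* is ON in B.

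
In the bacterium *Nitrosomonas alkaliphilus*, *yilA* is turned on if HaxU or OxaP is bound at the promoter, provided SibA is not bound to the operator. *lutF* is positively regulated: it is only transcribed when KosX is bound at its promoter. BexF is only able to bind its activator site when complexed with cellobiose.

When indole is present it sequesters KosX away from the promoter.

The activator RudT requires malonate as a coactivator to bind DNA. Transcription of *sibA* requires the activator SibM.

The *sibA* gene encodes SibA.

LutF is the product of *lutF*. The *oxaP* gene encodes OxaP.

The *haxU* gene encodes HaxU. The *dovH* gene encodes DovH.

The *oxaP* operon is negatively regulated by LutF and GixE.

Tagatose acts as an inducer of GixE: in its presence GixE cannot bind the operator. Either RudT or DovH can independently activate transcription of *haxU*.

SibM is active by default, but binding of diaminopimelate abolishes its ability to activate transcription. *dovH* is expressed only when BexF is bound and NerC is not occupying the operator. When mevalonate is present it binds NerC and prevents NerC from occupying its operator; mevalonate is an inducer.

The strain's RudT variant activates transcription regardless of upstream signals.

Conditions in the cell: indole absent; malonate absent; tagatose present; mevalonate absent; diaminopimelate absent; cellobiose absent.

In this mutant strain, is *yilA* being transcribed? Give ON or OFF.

OFF

RudT is constitutively active in this strain.
Mevalonate is absent, so NerC is active.
Cellobiose is absent, so BexF is inactive.
With repressor NerC bound, *dovH* is not transcribed.
So DovH is not produced.
Activator RudT is present, so *haxU* is transcribed.
So HaxU is produced and active.
Indole is absent, so KosX is active.
No repressor is bound and KosX is active, so *lutF* is transcribed.
So LutF is produced and active.
Tagatose is present, so GixE is inactive.
With repressor LutF bound, *oxaP* is not transcribed.
So OxaP is not produced.
Diaminopimelate is absent, so SibM is active.
No repressor is bound and SibM is active, so *sibA* is transcribed.
So SibA is produced and active.
With repressor SibA bound, *yilA* is not transcribed.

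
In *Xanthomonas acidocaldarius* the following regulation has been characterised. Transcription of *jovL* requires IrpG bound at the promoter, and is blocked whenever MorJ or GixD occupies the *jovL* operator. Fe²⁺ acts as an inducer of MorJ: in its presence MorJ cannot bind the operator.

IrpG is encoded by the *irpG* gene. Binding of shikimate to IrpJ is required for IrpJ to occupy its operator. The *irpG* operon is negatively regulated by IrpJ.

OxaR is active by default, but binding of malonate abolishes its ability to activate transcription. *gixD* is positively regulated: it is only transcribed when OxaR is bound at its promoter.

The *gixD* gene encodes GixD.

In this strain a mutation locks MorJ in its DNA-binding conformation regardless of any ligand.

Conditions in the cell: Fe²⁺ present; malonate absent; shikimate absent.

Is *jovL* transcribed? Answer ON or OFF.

OFF

Shikimate is absent, so IrpJ is inactive.
With no repressor bound, *irpG* is transcribed.
So IrpG is produced and active.
MorJ is constitutively active in this strain.
Malonate is absent, so OxaR is active.
No repressor is bound and OxaR is active, so *gixD* is transcribed.
So GixD is produced and active.
With repressor MorJ bound, *jovL* is not transcribed.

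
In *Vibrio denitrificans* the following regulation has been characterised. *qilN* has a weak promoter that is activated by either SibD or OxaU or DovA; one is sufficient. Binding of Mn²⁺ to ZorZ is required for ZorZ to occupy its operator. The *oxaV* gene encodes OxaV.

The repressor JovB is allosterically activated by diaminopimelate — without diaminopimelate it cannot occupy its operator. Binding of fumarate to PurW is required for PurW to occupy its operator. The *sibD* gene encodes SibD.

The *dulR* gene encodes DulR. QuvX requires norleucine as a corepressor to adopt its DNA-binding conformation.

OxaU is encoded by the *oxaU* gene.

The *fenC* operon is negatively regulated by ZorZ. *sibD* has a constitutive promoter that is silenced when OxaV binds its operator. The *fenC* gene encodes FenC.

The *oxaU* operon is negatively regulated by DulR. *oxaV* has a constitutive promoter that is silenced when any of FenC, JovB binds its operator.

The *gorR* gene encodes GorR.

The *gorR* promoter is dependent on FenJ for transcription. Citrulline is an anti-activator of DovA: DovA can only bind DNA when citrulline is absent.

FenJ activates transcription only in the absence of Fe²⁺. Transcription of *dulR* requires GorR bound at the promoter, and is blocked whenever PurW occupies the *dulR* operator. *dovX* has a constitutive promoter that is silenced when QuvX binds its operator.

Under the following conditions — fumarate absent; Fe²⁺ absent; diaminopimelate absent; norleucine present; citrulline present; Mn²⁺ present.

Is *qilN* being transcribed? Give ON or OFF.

OFF

Mn²⁺ is present, so ZorZ is active.
With repressor ZorZ bound, *fenC* is not transcribed.
So FenC is not produced.
Diaminopimelate is absent, so JovB is inactive.
With no repressor bound, *oxaV* is transcribed.
So OxaV is produced and active.
With repressor OxaV bound, *sibD* is not transcribed.
So SibD is not produced.
Fumarate is absent, so PurW is inactive.
Fe²⁺ is absent, so FenJ is active.
No repressor is bound and FenJ is active, so *gorR* is transcribed.
So GorR is produced and active.
No repressor is bound and GorR is active, so *dulR* is transcribed.
So DulR is produced and active.
With repressor DulR bound, *oxaU* is not transcribed.
So OxaU is not produced.
Citrulline is present, so DovA is inactive.
No activator is available at the *qilN* promoter, so *qilN* is not transcribed.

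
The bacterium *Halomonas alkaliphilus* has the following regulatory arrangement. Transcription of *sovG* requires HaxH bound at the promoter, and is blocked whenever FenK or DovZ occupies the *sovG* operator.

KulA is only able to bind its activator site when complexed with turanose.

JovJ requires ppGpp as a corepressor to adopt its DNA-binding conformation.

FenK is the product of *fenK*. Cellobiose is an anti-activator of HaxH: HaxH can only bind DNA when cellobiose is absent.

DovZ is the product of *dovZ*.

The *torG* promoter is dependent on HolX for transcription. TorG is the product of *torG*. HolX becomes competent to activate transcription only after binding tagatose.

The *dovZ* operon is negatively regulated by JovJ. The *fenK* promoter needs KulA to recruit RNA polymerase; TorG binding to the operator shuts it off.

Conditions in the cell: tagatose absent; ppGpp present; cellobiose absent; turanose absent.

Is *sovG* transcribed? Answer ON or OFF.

ON

Cellobiose is absent, so HaxH is active.
Turanose is absent, so KulA is inactive.
Tagatose is absent, so HolX is inactive.
Required activator HolX is absent, so *torG* is not transcribed.
So TorG is not produced.
Required activator KulA is absent, so *fenK* is not transcribed.
So FenK is not produced.
ppGpp is present, so JovJ is active.
With repressor JovJ bound, *dovZ* is not transcribed.
So DovZ is not produced.
No repressor is bound and HaxH is active, so *sovG* is transcribed.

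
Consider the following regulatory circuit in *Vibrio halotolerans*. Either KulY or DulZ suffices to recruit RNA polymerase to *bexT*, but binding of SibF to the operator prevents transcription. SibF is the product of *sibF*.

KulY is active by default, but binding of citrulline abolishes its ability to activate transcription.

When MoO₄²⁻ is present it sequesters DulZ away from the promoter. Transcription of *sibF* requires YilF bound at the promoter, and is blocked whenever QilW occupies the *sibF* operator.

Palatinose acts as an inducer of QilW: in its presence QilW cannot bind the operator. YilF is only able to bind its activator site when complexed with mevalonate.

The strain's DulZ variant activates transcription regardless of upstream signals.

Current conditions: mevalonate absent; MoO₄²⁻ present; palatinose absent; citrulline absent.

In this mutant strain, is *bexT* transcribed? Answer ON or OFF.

ON

Palatinose is absent, so QilW is active.
Mevalonate is absent, so YilF is inactive.
With repressor QilW bound, *sibF* is not transcribed.
So SibF is not produced.
Citrulline is absent, so KulY is active.
DulZ is constitutively active in this strain.
Activator KulY is present, so *bexT* is transcribed.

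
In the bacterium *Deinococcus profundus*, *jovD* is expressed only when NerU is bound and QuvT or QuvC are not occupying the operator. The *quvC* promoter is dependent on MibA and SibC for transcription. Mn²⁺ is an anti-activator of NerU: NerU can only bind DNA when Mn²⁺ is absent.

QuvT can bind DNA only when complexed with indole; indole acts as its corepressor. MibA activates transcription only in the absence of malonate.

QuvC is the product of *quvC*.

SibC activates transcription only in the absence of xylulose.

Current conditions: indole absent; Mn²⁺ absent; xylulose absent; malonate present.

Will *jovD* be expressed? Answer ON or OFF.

ON

Mn²⁺ is absent, so NerU is active.
Indole is absent, so QuvT is inactive.
Malonate is present, so MibA is inactive.
Xylulose is absent, so SibC is active.
Required activator MibA is absent, so *quvC* is not transcribed.
So QuvC is not produced.
No repressor is bound and NerU is active, so *jovD* is transcribed.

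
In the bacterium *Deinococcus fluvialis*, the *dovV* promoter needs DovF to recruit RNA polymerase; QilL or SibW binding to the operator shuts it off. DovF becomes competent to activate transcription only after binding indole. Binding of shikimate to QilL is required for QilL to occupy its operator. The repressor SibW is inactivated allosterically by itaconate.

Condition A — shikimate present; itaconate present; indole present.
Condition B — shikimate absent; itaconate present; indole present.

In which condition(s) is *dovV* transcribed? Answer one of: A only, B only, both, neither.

Condition A:
Shikimate is present, so QilL is active.
Itaconate is present, so SibW is inactive.
Indole is present, so DovF is active.
With repressor QilL bound, *dovV* is not transcribed.
→ *dovV* is OFF in A.
Condition B:
Shikimate is absent, so QilL is inactive.
Itaconate is present, so SibW is inactive.
Indole is present, so DovF is active.
No repressor is bound and DovF is active, so *dovV* is transcribed.
→ *dovV* is ON in B.

B only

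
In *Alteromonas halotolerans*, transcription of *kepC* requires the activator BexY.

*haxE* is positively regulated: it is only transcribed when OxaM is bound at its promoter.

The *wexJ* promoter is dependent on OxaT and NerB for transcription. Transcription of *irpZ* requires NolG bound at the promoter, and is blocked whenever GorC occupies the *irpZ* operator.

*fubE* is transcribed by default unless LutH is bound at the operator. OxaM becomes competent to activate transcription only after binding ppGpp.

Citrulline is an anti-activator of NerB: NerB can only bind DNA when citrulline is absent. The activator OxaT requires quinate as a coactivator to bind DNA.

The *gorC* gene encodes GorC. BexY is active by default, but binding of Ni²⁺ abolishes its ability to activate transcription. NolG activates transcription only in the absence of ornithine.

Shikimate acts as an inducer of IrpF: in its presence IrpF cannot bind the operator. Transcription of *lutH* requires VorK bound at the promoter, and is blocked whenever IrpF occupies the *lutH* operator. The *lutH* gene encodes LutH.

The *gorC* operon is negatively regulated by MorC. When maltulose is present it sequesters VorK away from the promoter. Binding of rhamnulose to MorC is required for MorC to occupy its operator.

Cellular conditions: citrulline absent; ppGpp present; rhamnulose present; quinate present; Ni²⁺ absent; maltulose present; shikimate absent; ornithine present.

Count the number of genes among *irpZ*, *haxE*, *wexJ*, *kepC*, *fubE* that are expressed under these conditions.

4

Ornithine is present, so NolG is inactive.
Rhamnulose is present, so MorC is active.
With repressor MorC bound, *gorC* is not transcribed.
So GorC is not produced.
Required activator NolG is absent, so *irpZ* is not transcribed.
→ *irpZ* is OFF.
ppGpp is present, so OxaM is active.
No repressor is bound and OxaM is active, so *haxE* is transcribed.
→ *haxE* is ON.
Quinate is present, so OxaT is active.
Citrulline is absent, so NerB is active.
No repressor is bound and OxaT and NerB are active, so *wexJ* is transcribed.
→ *wexJ* is ON.
Ni²⁺ is absent, so BexY is active.
No repressor is bound and BexY is active, so *kepC* is transcribed.
→ *kepC* is ON.
Shikimate is absent, so IrpF is active.
Maltulose is present, so VorK is inactive.
With repressor IrpF bound, *lutH* is not transcribed.
So LutH is not produced.
With no repressor bound, *fubE* is transcribed.
→ *fubE* is ON.
4 of the 5 genes are transcribed.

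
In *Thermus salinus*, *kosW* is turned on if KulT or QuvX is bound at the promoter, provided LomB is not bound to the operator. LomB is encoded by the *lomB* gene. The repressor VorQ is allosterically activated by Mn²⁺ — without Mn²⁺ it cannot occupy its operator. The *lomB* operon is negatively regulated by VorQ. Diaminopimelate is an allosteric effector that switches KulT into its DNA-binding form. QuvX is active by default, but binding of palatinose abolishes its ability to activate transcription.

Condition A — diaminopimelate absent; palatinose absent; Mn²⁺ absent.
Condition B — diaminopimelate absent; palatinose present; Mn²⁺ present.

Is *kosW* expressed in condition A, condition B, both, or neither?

Condition A:
Diaminopimelate is absent, so KulT is inactive.
Palatinose is absent, so QuvX is active.
Mn²⁺ is absent, so VorQ is inactive.
With no repressor bound, *lomB* is transcribed.
So LomB is produced and active.
With repressor LomB bound, *kosW* is not transcribed.
→ *kosW* is OFF in A.
Condition B:
Diaminopimelate is absent, so KulT is inactive.
Palatinose is present, so QuvX is inactive.
Mn²⁺ is present, so VorQ is active.
With repressor VorQ bound, *lomB* is not transcribed.
So LomB is not produced.
No activator is available at the *kosW* promoter, so *kosW* is not transcribed.
→ *kosW* is OFF in B.

neither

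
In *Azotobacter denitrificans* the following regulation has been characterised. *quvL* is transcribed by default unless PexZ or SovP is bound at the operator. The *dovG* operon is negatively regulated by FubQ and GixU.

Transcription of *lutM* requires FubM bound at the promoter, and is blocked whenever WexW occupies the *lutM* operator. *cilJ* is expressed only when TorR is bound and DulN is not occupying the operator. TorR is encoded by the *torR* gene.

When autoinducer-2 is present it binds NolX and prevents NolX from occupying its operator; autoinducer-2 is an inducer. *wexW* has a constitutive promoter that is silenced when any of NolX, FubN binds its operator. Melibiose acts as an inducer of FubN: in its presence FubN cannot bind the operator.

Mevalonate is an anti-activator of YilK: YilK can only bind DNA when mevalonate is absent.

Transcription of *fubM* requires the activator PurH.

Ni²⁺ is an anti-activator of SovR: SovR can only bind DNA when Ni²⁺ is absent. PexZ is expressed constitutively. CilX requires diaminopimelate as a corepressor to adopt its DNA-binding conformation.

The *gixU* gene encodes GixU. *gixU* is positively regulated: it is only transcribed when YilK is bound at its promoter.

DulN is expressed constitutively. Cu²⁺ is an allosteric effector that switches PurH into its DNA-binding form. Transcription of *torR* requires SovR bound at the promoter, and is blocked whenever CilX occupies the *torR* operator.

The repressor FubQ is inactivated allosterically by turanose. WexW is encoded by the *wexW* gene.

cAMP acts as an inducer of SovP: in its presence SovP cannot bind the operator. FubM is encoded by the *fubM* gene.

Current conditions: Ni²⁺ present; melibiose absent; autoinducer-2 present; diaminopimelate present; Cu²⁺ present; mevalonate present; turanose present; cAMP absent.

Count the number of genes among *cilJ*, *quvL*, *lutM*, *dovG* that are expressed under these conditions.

2

DulN is produced constitutively and is active.
Ni²⁺ is present, so SovR is inactive.
Diaminopimelate is present, so CilX is active.
With repressor CilX bound, *torR* is not transcribed.
So TorR is not produced.
With repressor DulN bound, *cilJ* is not transcribed.
→ *cilJ* is OFF.
PexZ is produced constitutively and is active.
cAMP is absent, so SovP is active.
With repressor PexZ bound, *quvL* is not transcribed.
→ *quvL* is OFF.
Autoinducer-2 is present, so NolX is inactive.
Melibiose is absent, so FubN is active.
With repressor FubN bound, *wexW* is not transcribed.
So WexW is not produced.
Cu²⁺ is present, so PurH is active.
No repressor is bound and PurH is active, so *fubM* is transcribed.
So FubM is produced and active.
No repressor is bound and FubM is active, so *lutM* is transcribed.
→ *lutM* is ON.
Turanose is present, so FubQ is inactive.
Mevalonate is present, so YilK is inactive.
Required activator YilK is absent, so *gixU* is not transcribed.
So GixU is not produced.
With no repressor bound, *dovG* is transcribed.
→ *dovG* is ON.
2 of the 4 genes are transcribed.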